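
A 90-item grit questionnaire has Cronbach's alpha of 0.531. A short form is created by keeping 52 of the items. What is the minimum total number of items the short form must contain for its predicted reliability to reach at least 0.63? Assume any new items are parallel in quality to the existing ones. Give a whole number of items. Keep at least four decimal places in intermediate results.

136

Short-form reliability: n = 52/90 = 0.5778; r_52 = n·r/(1+(n−1)r) ≈ 0.3955
Then solve for n' with r_old = 0.3955, r_target = 0.63: n' = 0.63(1 − 0.3955)/[0.3955(1 − 0.63)] = 2.6025
Total items = 2.6025 × 52 = 135.33, rounded up to 136.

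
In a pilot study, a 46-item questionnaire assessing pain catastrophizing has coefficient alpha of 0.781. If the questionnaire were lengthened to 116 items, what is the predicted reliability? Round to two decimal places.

0.90

The new length is 116/46 = 2.5217 times the old.
r_new = 2.5217·0.781 / [1 + (2.5217 − 1)·0.781]
r_new = 1.9694 / 2.1884 ≈ 0.8999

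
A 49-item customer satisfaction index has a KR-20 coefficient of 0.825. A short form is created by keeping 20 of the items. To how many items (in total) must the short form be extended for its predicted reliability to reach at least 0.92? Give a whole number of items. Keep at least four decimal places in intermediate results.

First, r for the 20-item form: n = 20/49 = 0.4082, so r_20 = 0.4082·0.825/(1 + (0.4082 − 1)·0.825) = 0.6580
Then solve for n' with r_old = 0.6580, r_target = 0.92: n' = 0.92(1 − 0.6580)/[0.6580(1 − 0.92)] = 5.9772
Total items = 5.9772 × 20 = 119.54, rounded up to 120.

120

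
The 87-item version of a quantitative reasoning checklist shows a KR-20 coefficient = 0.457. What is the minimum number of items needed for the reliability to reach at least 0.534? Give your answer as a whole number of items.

119

Invert Spearman-Brown to solve for n:
n = r_target (1 − r_old) / [ r_old (1 − r_target) ]
n = [0.534 × 0.543] / [0.457 × 0.466]
n = 0.289962 / 0.212962 ≈ 1.3616
So the test needs 1.3616 × 87 ≈ 118.46 items; rounding up, 119.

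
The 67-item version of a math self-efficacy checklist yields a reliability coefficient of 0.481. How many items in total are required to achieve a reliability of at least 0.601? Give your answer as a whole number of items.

109

n = 0.601 × (1 − 0.481) / [ 0.481 × (1 − 0.601) ]
  = 0.311919 / 0.191919 = 1.6253
Items needed = n × 67 = 1.6253 × 67 ≈ 108.90 → round up to 109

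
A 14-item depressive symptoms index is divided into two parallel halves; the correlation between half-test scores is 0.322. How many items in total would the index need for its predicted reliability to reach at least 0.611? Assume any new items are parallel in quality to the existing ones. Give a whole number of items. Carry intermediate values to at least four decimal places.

r_full = 2(0.322)/(1 + 0.322) = 0.4871
Solve Spearman-Brown for n: n = 0.611(1 − 0.4871) / [0.4871(1 − 0.611)] = 1.6539
Items = 1.6539 × 14 ≈ 23.15 → 24

24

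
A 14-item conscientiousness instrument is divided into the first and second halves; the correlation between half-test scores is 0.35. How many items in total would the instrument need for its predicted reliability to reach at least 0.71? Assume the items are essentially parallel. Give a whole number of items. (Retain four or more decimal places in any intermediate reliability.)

r_full = 2(0.35)/(1 + 0.35) = 0.5185
Solve Spearman-Brown for n: n = 0.71(1 − 0.5185) / [0.5185(1 − 0.71)] = 2.2736
Items = 2.2736 × 14 ≈ 31.83 → 32

32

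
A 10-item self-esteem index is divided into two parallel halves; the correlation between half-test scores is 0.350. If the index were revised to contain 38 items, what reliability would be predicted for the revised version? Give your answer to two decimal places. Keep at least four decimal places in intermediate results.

Full-test reliability from the split-half r: r_full = 2(0.350)/(1 + 0.350) = 0.5185
Length factor from 10 to 38 items: n = 38/10 = 3.8000
r_new = n·r_full / (1 + (n − 1)·r_full) = 1.9703 / 2.4518 ≈ 0.8036

0.80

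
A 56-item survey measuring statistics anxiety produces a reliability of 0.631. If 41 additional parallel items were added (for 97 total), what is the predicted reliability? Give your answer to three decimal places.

0.748

Length ratio n = 97/56 = 1.7321
r_new = (1.7321 × 0.631) / (1 + (1.7321 − 1) × 0.631)
r_new = 1.0930 / 1.4620 ≈ 0.7476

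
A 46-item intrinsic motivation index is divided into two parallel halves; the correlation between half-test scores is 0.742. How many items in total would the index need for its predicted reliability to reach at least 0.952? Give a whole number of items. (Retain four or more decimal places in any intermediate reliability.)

159

r_full = 2(0.742)/(1 + 0.742) = 0.8519
Solve Spearman-Brown for n: n = 0.952(1 − 0.8519) / [0.8519(1 − 0.952)] = 3.4480
Required items = 3.4480 × 46 = 158.61, so 159 items.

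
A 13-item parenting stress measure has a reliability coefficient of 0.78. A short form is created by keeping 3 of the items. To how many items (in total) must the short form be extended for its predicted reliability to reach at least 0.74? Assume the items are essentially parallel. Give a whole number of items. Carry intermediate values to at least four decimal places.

First, r for the 3-item form: n = 3/13 = 0.2308, so r_3 = 0.2308·0.78/(1 + (0.2308 − 1)·0.78) = 0.4500
Then solve for n' with r_old = 0.4500, r_target = 0.74: n' = 0.74(1 − 0.4500)/[0.4500(1 − 0.74)] = 3.4786
Items = 3.4786 × 3 ≈ 10.44 → 11

11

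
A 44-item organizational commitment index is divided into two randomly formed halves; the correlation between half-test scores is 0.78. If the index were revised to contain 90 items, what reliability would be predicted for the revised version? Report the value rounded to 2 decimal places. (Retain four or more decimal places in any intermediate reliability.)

0.94

Spearman-Brown correction (n = 2): r_full = 2·0.78/(1 + 0.78) = 0.8764
Length factor from 44 to 90 items: n = 90/44 = 2.0455
r_new = n·r_full / (1 + (n − 1)·r_full) = 1.7927 / 1.9163 ≈ 0.9355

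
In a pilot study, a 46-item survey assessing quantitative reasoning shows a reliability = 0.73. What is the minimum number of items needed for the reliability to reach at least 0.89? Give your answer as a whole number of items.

Spearman-Brown solved for the length factor n:
n = r_target (1 − r_old) / [ r_old (1 − r_target) ]
n = 0.89 × (1 − 0.73) / [ 0.73 × (1 − 0.89) ]
  = 0.2403 / 0.0803 = 2.9925
2.9925 × 46 = 137.66 → 138 items

138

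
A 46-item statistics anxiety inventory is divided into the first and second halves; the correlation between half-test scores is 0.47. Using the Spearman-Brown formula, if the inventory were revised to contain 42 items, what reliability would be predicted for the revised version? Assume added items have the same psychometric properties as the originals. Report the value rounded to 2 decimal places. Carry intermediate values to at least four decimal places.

Full-test reliability from the split-half r: r_full = 2(0.47)/(1 + 0.47) = 0.6395
Then adjust to 42 items: n = 42/46 = 0.9130
r_new = n·r_full / (1 + (n − 1)·r_full) = 0.5839 / 0.9444 ≈ 0.6183

0.62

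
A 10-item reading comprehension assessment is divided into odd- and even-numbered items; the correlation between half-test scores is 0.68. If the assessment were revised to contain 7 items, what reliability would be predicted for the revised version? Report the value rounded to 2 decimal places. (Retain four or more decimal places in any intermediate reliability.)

First correct the split-half correlation to full-test reliability: r_full = 2 × 0.68 / (1 + 0.68) ≈ 0.8095
Then adjust to 7 items: n = 7/10 = 0.7000
r_new = n·r_full / (1 + (n − 1)·r_full) = 0.5666 / 0.7571 ≈ 0.7484

0.75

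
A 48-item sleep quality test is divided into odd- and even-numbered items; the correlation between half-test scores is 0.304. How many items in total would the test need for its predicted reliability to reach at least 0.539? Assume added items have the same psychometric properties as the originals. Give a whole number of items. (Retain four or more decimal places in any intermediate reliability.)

65

Corrected full-test reliability: r_full = 2 × 0.304 / (1 + 0.304) ≈ 0.4663
Solve Spearman-Brown for n: n = 0.539(1 − 0.4663) / [0.4663(1 − 0.539)] = 1.3382
Required items = 1.3382 × 48 = 64.23, so 65 items.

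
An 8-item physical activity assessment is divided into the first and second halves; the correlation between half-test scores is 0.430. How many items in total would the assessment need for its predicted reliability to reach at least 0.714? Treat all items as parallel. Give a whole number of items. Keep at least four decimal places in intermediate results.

r_full = 2(0.430)/(1 + 0.430) = 0.6014
Solve Spearman-Brown for n: n = 0.714(1 − 0.6014) / [0.6014(1 − 0.714)] = 1.6546
Items = 1.6546 × 8 ≈ 13.24 → 14

14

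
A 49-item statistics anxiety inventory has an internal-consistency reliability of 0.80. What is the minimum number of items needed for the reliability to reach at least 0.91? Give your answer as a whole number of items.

Spearman-Brown solved for the length factor n:
n = r*(1 − r) / [ r (1 − r*) ]
n = 0.91 × (1 − 0.80) / [ 0.80 × (1 − 0.91) ]
  = 0.1820 / 0.0720 = 2.5278
2.5278 × 49 = 123.86 → 124 items

124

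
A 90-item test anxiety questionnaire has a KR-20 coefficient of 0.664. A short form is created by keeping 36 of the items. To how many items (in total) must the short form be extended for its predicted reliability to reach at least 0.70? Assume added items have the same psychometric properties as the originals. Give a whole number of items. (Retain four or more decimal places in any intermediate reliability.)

First, r for the 36-item form: n = 36/90 = 0.4000, so r_36 = 0.4000·0.664/(1 + (0.4000 − 1)·0.664) = 0.4415
Then solve for n' with r_old = 0.4415, r_target = 0.70: n' = 0.70(1 − 0.4415)/[0.4415(1 − 0.70)] = 2.9517
Total items = 2.9517 × 36 = 106.26, rounded up to 107.

107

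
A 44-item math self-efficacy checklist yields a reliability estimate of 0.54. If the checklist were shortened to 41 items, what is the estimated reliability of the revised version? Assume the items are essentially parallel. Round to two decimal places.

0.52

The new length is 41/44 = 0.9318 times the old.
r_new = (0.9318 × 0.54) / (1 + (0.9318 − 1) × 0.54)
     = 0.5032 / 0.9632 = 0.5224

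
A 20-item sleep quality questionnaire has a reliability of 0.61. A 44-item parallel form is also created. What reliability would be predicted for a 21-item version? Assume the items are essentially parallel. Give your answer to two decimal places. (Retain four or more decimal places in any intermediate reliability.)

0.62

The 44-item form is not needed; work directly from the 20-item form with n = 21/20 = 1.0500.
r_{21} = n·r / (1 + (n − 1)·r) = 0.6405 / 1.0305 ≈ 0.6215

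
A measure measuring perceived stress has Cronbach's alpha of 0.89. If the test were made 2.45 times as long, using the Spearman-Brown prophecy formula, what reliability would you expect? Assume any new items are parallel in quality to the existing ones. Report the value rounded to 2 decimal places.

Spearman-Brown: r_new = n·r / (1 + (n − 1)·r)
r_new = (2.45 × 0.89) / (1 + (2.45 − 1) × 0.89)
r_new = 2.1805 / 2.2905 ≈ 0.9520

0.95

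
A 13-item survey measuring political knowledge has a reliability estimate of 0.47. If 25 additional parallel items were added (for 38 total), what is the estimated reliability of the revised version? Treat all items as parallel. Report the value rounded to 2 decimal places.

The new length is 38/13 = 2.9231 times the old.
Spearman-Brown: r_new = n·r / (1 + (n − 1)·r)
r_new = (2.9231 × 0.47) / (1 + (2.9231 − 1) × 0.47)
r_new = 1.3739 / 1.9039 ≈ 0.7216

0.72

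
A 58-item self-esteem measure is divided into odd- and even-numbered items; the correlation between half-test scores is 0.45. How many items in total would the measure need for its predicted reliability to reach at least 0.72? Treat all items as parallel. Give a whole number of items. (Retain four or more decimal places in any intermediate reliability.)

r_full = 2(0.45)/(1 + 0.45) = 0.6207
Solve Spearman-Brown for n: n = 0.72(1 − 0.6207) / [0.6207(1 − 0.72)] = 1.5714
Items = 1.5714 × 58 ≈ 91.14 → 92

92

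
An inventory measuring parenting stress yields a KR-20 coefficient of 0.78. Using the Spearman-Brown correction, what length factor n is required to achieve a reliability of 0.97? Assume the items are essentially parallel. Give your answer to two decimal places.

Rearranging the Spearman-Brown formula for n,
n = r_target (1 − r_old) / [ r_old (1 − r_target) ]
n = [0.97 × 0.22] / [0.78 × 0.03]
n = 0.2134 / 0.0234 ≈ 9.1197

9.12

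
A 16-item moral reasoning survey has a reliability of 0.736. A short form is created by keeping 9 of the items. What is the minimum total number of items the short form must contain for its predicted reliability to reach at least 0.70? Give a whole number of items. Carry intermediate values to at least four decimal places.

First, r for the 9-item form: n = 9/16 = 0.5625, so r_9 = 0.5625·0.736/(1 + (0.5625 − 1)·0.736) = 0.6106
Length factor from the short form to reach 0.70: n' = 0.70(1 − 0.6106) / [0.6106(1 − 0.70)] ≈ 1.4880
Total items = 1.4880 × 9 = 13.39, rounded up to 14.

14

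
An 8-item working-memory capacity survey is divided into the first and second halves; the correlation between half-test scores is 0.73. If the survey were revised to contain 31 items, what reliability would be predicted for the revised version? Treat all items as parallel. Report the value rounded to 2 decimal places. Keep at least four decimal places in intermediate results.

0.95

First correct the split-half correlation to full-test reliability: r_full = 2 × 0.73 / (1 + 0.73) ≈ 0.8439
Length factor from 8 to 31 items: n = 31/8 = 3.8750
r_new = n·r_full / (1 + (n − 1)·r_full) = 3.2701 / 3.4262 ≈ 0.9544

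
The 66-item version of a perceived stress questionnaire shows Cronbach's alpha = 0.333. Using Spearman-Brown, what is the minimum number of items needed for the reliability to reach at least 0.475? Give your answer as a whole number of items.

Invert Spearman-Brown to solve for n:
n = r*(1 − r) / [ r (1 − r*) ]
n = 0.475(1 − 0.333) / [0.333(1 − 0.475)]
  = 0.316825 / 0.174825 = 1.8122
1.8122 × 66 = 119.61 → 120 items

120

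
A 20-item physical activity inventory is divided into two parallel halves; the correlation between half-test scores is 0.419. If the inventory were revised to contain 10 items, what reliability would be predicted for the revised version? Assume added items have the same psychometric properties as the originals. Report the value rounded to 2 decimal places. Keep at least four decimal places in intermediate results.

First correct the split-half correlation to full-test reliability: r_full = 2 × 0.419 / (1 + 0.419) ≈ 0.5906
Then adjust to 10 items: n = 10/20 = 0.5000
r_new = n·r_full / (1 + (n − 1)·r_full) = 0.2953 / 0.7047 ≈ 0.4190

0.42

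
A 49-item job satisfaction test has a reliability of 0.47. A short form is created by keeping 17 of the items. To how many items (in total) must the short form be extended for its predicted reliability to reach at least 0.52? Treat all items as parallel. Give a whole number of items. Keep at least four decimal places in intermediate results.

60

Short-form reliability: n = 17/49 = 0.3469; r_17 = n·r/(1+(n−1)r) ≈ 0.2353
Then solve for n' with r_old = 0.2353, r_target = 0.52: n' = 0.52(1 − 0.2353)/[0.2353(1 − 0.52)] = 3.5207
Total items = 3.5207 × 17 = 59.85, rounded up to 60.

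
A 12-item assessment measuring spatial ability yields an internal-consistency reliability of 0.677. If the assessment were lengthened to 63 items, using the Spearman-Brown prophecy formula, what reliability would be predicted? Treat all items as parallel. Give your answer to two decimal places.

0.92

Length ratio n = 63/12 = 5.25
r_new = (5.25 × 0.677) / (1 + (5.25 − 1) × 0.677)
r_new = 3.5543 / 3.8773 ≈ 0.9167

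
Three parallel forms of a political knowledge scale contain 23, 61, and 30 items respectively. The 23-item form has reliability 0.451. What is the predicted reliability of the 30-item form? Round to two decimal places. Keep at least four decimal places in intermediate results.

0.52

Only the ratio of lengths matters: n = 30/23 = 1.3043
r_{30} = n·r / (1 + (n − 1)·r) = 0.5882 / 1.1372 ≈ 0.5172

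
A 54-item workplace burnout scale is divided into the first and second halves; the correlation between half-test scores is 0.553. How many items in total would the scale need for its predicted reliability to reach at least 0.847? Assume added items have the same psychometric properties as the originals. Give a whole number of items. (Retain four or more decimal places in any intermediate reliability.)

Corrected full-test reliability: r_full = 2 × 0.553 / (1 + 0.553) ≈ 0.7122
Solve Spearman-Brown for n: n = 0.847(1 − 0.7122) / [0.7122(1 − 0.847)] = 2.2371
Required items = 2.2371 × 54 = 120.80, so 121 items.

121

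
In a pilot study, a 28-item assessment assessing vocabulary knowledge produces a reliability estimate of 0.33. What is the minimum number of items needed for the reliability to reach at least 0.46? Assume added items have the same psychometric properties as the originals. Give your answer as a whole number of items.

Spearman-Brown solved for the length factor n:
n = r*(1 − r) / [ r (1 − r*) ]
n = 0.46 × (1 − 0.33) / [ 0.33 × (1 − 0.46) ]
  = 0.3082 / 0.1782 = 1.7295
Items needed = n × 28 = 1.7295 × 28 ≈ 48.43 → round up to 49

49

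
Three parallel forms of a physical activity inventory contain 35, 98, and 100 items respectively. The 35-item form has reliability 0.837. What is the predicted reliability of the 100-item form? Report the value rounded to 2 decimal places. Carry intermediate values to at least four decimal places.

0.94

Only the ratio of lengths matters: n = 100/35 = 2.8571
r_{100} = n·r / (1 + (n − 1)·r) = 2.3914 / 2.5544 ≈ 0.9362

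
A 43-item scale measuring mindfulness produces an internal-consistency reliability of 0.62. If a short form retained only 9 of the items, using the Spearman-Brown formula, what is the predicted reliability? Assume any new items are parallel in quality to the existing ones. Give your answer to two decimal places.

Length ratio n = 9/43 = 0.2093
Spearman-Brown: r_new = n·r / (1 + (n − 1)·r)
r_new = 0.2093·0.62 / [1 + (0.2093 − 1)·0.62]
r_new = 0.1298 / 0.5098 ≈ 0.2546

0.25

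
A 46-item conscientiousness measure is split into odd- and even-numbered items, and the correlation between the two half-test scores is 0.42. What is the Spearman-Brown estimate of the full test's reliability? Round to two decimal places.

0.59

Apply the Spearman-Brown correction with n = 2:
r_full = 2(0.42) / (1 + 0.42)
r_full = 0.8400 / 1.4200 ≈ 0.5915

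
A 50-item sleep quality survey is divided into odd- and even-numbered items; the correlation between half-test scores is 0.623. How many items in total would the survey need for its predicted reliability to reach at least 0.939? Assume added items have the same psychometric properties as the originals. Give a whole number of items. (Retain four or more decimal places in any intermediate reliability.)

Corrected full-test reliability: r_full = 2 × 0.623 / (1 + 0.623) ≈ 0.7677
n = r_tgt(1 − r_full) / [r_full(1 − r_tgt)] = 0.939 × 0.2323 / (0.7677 × 0.061) ≈ 4.6579
Items = 4.6579 × 50 ≈ 232.89 → 233

233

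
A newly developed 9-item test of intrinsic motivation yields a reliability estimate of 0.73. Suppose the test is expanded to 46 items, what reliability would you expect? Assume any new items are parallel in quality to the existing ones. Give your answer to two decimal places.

Length ratio n = 46/9 = 5.1111
Apply the Spearman-Brown prophecy formula, r' = nr / [1 + (n − 1)r]:
r_new = 5.1111·0.73 / [1 + (5.1111 − 1)·0.73]
r_new = 3.7311 / 4.0011 ≈ 0.9325

0.93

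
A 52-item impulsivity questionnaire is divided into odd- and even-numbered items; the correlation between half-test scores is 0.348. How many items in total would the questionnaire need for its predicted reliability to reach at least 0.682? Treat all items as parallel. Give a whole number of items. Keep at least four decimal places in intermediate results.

105

r_full = 2(0.348)/(1 + 0.348) = 0.5163
Solve Spearman-Brown for n: n = 0.682(1 − 0.5163) / [0.5163(1 − 0.682)] = 2.0092
Items = 2.0092 × 52 ≈ 104.48 → 105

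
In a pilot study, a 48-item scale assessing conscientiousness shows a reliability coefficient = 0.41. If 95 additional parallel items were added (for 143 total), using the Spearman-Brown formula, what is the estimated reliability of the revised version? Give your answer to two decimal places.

Length ratio n = 143/48 = 2.9792
r_new = 2.9792·0.41 / [1 + (2.9792 − 1)·0.41]
r_new = 1.2215 / 1.8115 ≈ 0.6743

0.67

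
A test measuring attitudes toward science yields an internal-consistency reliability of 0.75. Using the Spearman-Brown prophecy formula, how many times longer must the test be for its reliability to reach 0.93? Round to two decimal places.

n = 0.93(1 − 0.75) / [0.75(1 − 0.93)]
  = 0.2325 / 0.0525 = 4.4286

4.43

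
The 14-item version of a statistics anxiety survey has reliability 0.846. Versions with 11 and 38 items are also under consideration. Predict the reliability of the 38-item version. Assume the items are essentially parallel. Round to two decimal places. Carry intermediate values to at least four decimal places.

0.94

Only the ratio of lengths matters: n = 38/14 = 2.7143
r_{38} = n·r / (1 + (n − 1)·r) = 2.2963 / 2.4503 ≈ 0.9372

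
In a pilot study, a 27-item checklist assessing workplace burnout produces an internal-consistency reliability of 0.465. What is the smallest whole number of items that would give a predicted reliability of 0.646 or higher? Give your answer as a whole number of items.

n = 0.646(1 − 0.465) / [0.465(1 − 0.646)]
  = 0.345610 / 0.164610 = 2.0996
So the test needs 2.0996 × 27 ≈ 56.69 items; rounding up, 57.

57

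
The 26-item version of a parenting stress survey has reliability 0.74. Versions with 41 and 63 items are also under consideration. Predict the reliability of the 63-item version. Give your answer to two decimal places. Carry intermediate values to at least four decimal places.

Only the ratio of lengths matters: n = 63/26 = 2.4231
r_{63} = n·r / (1 + (n − 1)·r) = 1.7931 / 2.0531 ≈ 0.8734

0.87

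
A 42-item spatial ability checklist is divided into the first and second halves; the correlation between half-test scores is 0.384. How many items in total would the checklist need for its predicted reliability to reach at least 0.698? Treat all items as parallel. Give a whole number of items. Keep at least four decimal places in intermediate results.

Corrected full-test reliability: r_full = 2 × 0.384 / (1 + 0.384) ≈ 0.5549
n = r_tgt(1 − r_full) / [r_full(1 − r_tgt)] = 0.698 × 0.4451 / (0.5549 × 0.302) ≈ 1.8539
Required items = 1.8539 × 42 = 77.86, so 78 items.

78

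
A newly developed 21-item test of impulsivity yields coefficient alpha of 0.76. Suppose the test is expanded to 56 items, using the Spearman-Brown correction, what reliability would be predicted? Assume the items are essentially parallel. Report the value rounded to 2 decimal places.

0.89

The new length is 56/21 = 2.6667 times the old.
r_new = (2.6667 × 0.76) / (1 + (2.6667 − 1) × 0.76)
     = 2.0267 / 2.2667 = 0.8941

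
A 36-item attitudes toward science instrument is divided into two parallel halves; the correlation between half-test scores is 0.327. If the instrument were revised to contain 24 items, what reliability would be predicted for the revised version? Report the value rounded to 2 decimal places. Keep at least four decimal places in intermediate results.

0.39

Spearman-Brown correction (n = 2): r_full = 2·0.327/(1 + 0.327) = 0.4928
Then adjust to 24 items: n = 24/36 = 0.6667
r_new = n·r_full / (1 + (n − 1)·r_full) = 0.3285 / 0.8357 ≈ 0.3931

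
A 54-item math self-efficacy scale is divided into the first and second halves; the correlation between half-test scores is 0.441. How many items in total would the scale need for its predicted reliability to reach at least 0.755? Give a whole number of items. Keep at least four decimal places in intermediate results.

106

r_full = 2(0.441)/(1 + 0.441) = 0.6121
Solve Spearman-Brown for n: n = 0.755(1 − 0.6121) / [0.6121(1 − 0.755)] = 1.9529
Required items = 1.9529 × 54 = 105.46, so 106 items.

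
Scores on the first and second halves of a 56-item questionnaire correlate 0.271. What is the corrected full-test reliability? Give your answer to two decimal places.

0.43

Each half is half the length of the full test, so the full test is n = 2 times a half.
r_full = 2(0.271) / (1 + 0.271)
       = 0.5420 / 1.2710 = 0.4264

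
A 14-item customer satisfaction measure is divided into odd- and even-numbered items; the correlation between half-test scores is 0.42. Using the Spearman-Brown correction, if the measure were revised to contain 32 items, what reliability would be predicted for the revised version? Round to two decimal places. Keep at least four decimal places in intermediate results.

Full-test reliability from the split-half r: r_full = 2(0.42)/(1 + 0.42) = 0.5915
Length factor from 14 to 32 items: n = 32/14 = 2.2857
r_new = n·r_full / (1 + (n − 1)·r_full) = 1.3520 / 1.7605 ≈ 0.7680

0.77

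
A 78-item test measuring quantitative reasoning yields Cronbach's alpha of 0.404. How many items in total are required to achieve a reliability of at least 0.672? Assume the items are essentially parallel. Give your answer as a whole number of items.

236

n = 0.672(1 − 0.404) / [0.404(1 − 0.672)]
n = 0.400512 / 0.132512 ≈ 3.0225
3.0225 × 78 = 235.75 → 236 items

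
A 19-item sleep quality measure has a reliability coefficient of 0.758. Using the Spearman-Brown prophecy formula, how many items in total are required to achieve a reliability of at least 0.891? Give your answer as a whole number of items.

Rearranging the Spearman-Brown formula for n,
n = r_target (1 − r_old) / [ r_old (1 − r_target) ]
n = [0.891 × 0.242] / [0.758 × 0.109]
n = 0.215622 / 0.082622 ≈ 2.6097
2.6097 × 19 = 49.58 → 50 items

50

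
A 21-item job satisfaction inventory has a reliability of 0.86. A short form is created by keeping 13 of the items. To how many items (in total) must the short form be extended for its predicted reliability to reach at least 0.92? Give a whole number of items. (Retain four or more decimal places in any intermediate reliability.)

40

Short-form reliability: n = 13/21 = 0.6190; r_13 = n·r/(1+(n−1)r) ≈ 0.7918
Length factor from the short form to reach 0.92: n' = 0.92(1 − 0.7918) / [0.7918(1 − 0.92)] ≈ 3.0239
Items = 3.0239 × 13 ≈ 39.31 → 40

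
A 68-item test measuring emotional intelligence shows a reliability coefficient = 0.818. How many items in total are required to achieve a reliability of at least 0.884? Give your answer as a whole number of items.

116

Spearman-Brown solved for the length factor n:
n = r_target (1 − r_old) / [ r_old (1 − r_target) ]
n = 0.884(1 − 0.818) / [0.818(1 − 0.884)]
  = 0.160888 / 0.094888 = 1.6956
1.6956 × 68 = 115.30 → 116 items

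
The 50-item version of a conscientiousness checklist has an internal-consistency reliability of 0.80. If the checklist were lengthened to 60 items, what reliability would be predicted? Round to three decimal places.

0.828

Length ratio n = 60/50 = 1.2
Spearman-Brown: r_new = n·r / (1 + (n − 1)·r)
r_new = 1.2·0.80 / [1 + (1.2 − 1)·0.80]
r_new = 0.9600 / 1.1600 ≈ 0.8276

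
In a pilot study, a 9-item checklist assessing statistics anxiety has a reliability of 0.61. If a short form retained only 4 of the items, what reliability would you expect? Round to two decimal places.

The new length is 4/9 = 0.4444 times the old.
By Spearman-Brown, r_new = n r / (1 + (n − 1) r).
r_new = (0.4444 × 0.61) / (1 + (0.4444 − 1) × 0.61)
     = 0.2711 / 0.6611 = 0.4101

0.41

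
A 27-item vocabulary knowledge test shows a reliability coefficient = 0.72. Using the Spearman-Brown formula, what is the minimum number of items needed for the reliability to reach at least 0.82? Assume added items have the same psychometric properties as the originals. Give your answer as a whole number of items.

Spearman-Brown solved for the length factor n:
n = r_target (1 − r_old) / [ r_old (1 − r_target) ]
n = 0.82(1 − 0.72) / [0.72(1 − 0.82)]
  = 0.2296 / 0.1296 = 1.7716
1.7716 × 27 = 47.83 → 48 items

48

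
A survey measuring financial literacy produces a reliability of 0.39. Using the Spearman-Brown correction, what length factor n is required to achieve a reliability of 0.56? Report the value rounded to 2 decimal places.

1.99

Rearranging the Spearman-Brown formula for n,
n = r*(1 − r) / [ r (1 − r*) ]
n = 0.56 × (1 − 0.39) / [ 0.39 × (1 − 0.56) ]
  = 0.3416 / 0.1716 = 1.9907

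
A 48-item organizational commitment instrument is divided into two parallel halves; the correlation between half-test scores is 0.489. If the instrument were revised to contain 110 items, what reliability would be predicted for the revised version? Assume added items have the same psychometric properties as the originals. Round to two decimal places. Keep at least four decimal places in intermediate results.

First correct the split-half correlation to full-test reliability: r_full = 2 × 0.489 / (1 + 0.489) ≈ 0.6568
Then adjust to 110 items: n = 110/48 = 2.2917
r_new = n·r_full / (1 + (n − 1)·r_full) = 1.5052 / 1.8484 ≈ 0.8143

0.81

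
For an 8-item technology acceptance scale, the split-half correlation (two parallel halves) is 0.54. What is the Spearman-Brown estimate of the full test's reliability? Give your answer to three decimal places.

0.701

Apply the Spearman-Brown correction with n = 2:
r_full = 2(0.54) / (1 + 0.54)
       = 1.0800 / 1.5400 = 0.7013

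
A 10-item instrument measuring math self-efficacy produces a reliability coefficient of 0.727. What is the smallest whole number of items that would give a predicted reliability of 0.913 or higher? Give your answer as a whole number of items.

Invert Spearman-Brown to solve for n:
n = r_target (1 − r_old) / [ r_old (1 − r_target) ]
n = 0.913(1 − 0.727) / [0.727(1 − 0.913)]
n = 0.249249 / 0.063249 ≈ 3.9408
3.9408 × 10 = 39.41 → 40 items

40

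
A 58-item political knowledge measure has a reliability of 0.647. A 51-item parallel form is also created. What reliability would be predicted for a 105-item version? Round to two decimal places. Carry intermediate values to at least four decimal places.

0.77

The 51-item form is not needed; work directly from the 58-item form with n = 105/58 = 1.8103.
r_{105} = n·r / (1 + (n − 1)·r) = 1.1713 / 1.5243 ≈ 0.7684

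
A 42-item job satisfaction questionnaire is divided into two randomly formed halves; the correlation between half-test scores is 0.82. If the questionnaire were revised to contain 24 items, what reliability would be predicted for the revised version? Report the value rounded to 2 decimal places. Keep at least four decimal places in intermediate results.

Full-test reliability from the split-half r: r_full = 2(0.82)/(1 + 0.82) = 0.9011
Then adjust to 24 items: n = 24/42 = 0.5714
r_new = n·r_full / (1 + (n − 1)·r_full) = 0.5149 / 0.6138 ≈ 0.8389

0.84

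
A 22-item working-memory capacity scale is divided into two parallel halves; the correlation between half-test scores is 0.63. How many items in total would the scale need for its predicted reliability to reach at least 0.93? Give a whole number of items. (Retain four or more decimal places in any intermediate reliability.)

86

Corrected full-test reliability: r_full = 2 × 0.63 / (1 + 0.63) ≈ 0.7730
Solve Spearman-Brown for n: n = 0.93(1 − 0.7730) / [0.7730(1 − 0.93)] = 3.9015
Required items = 3.9015 × 22 = 85.83, so 86 items.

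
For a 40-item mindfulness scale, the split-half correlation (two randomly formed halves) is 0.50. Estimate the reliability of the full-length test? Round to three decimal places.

Apply the Spearman-Brown correction with n = 2:
r_full = 2(0.50) / (1 + 0.50)
       = 1.0000 / 1.5000 = 0.6667

0.667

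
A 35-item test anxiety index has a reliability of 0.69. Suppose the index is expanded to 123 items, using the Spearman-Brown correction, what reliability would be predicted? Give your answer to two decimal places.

n = 123/35 = 3.5143
Apply the Spearman-Brown prophecy formula, r' = nr / [1 + (n − 1)r]:
r_new = (3.5143 × 0.69) / (1 + (3.5143 − 1) × 0.69)
r_new = 2.4249 / 2.7349 ≈ 0.8867

0.89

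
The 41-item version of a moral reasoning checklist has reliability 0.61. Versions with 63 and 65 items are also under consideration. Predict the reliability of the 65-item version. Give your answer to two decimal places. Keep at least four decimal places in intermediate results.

The 63-item form is not needed; work directly from the 41-item form with n = 65/41 = 1.5854.
r_{65} = n·r / (1 + (n − 1)·r) = 0.9671 / 1.3571 ≈ 0.7126

0.71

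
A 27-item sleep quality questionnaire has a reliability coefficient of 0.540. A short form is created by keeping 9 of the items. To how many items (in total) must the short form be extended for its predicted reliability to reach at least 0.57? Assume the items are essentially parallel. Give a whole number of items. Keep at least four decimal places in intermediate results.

First, r for the 9-item form: n = 9/27 = 0.3333, so r_9 = 0.3333·0.540/(1 + (0.3333 − 1)·0.540) = 0.2812
Then solve for n' with r_old = 0.2812, r_target = 0.57: n' = 0.57(1 − 0.2812)/[0.2812(1 − 0.57)] = 3.3884
Total items = 3.3884 × 9 = 30.50, rounded up to 31.

31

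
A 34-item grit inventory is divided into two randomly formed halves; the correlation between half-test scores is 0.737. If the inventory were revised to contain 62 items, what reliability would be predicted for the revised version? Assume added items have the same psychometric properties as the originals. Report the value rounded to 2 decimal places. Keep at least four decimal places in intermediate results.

0.91

Spearman-Brown correction (n = 2): r_full = 2·0.737/(1 + 0.737) = 0.8486
Then adjust to 62 items: n = 62/34 = 1.8235
r_new = n·r_full / (1 + (n − 1)·r_full) = 1.5474 / 1.6988 ≈ 0.9109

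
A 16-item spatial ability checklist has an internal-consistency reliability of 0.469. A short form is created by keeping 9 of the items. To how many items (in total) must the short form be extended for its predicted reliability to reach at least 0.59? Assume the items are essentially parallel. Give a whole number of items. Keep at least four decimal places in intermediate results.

27

Short-form reliability: n = 9/16 = 0.5625; r_9 = n·r/(1+(n−1)r) ≈ 0.3319
Then solve for n' with r_old = 0.3319, r_target = 0.59: n' = 0.59(1 − 0.3319)/[0.3319(1 − 0.59)] = 2.8967
Total items = 2.8967 × 9 = 26.07, rounded up to 27.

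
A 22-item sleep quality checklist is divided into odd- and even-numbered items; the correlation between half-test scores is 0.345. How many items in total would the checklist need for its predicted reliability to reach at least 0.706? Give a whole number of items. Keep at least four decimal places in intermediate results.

51

r_full = 2(0.345)/(1 + 0.345) = 0.5130
Solve Spearman-Brown for n: n = 0.706(1 − 0.5130) / [0.5130(1 − 0.706)] = 2.2797
Items = 2.2797 × 22 ≈ 50.15 → 51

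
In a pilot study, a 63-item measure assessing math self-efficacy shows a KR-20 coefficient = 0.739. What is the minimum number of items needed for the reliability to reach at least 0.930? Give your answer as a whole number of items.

296

n = [0.930 × 0.261] / [0.739 × 0.070]
  = 0.242730 / 0.051730 = 4.6922
Items needed = n × 63 = 4.6922 × 63 ≈ 295.61 → round up to 296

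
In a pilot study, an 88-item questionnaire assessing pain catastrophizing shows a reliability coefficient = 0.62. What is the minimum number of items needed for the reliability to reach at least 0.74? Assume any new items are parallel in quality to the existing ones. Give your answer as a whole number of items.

n = [0.74 × 0.38] / [0.62 × 0.26]
n = 0.2812 / 0.1612 ≈ 1.7444
1.7444 × 88 = 153.51 → 154 items

154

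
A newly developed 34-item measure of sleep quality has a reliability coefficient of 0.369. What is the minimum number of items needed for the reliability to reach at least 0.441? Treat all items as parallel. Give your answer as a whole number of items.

46

Spearman-Brown solved for the length factor n:
n = r_target (1 − r_old) / [ r_old (1 − r_target) ]
n = 0.441(1 − 0.369) / [0.369(1 − 0.441)]
  = 0.278271 / 0.206271 = 1.3491
Items needed = n × 34 = 1.3491 × 34 ≈ 45.87 → round up to 46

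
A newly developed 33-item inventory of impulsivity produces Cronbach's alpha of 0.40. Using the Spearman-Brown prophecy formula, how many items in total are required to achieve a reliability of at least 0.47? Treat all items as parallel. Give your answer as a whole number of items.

44

Rearranging the Spearman-Brown formula for n,
n = r_target (1 − r_old) / [ r_old (1 − r_target) ]
n = [0.47 × 0.60] / [0.40 × 0.53]
  = 0.2820 / 0.2120 = 1.3302
So the test needs 1.3302 × 33 ≈ 43.90 items; rounding up, 44.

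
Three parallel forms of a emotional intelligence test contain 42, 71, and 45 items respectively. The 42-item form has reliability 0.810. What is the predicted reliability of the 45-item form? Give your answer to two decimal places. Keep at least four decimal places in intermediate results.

Only the ratio of lengths matters: n = 45/42 = 1.0714
r_{45} = n·r / (1 + (n − 1)·r) = 0.8678 / 1.0578 ≈ 0.8204

0.82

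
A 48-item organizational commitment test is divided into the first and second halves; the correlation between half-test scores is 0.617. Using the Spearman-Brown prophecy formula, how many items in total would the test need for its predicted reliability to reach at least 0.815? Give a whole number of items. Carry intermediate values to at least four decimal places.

66

Corrected full-test reliability: r_full = 2 × 0.617 / (1 + 0.617) ≈ 0.7631
Solve Spearman-Brown for n: n = 0.815(1 − 0.7631) / [0.7631(1 − 0.815)] = 1.3676
Required items = 1.3676 × 48 = 65.64, so 66 items.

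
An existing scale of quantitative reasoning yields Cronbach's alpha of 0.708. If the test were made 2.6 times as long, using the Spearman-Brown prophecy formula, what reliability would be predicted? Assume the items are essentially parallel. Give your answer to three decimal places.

Spearman-Brown: r_new = n·r / (1 + (n − 1)·r)
r_new = 2.6·0.708 / [1 + (2.6 − 1)·0.708]
     = 1.8408 / 2.1328 = 0.8631

0.863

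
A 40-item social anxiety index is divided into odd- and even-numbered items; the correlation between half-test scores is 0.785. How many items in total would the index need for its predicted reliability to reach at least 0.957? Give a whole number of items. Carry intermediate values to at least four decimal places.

r_full = 2(0.785)/(1 + 0.785) = 0.8796
Solve Spearman-Brown for n: n = 0.957(1 − 0.8796) / [0.8796(1 − 0.957)] = 3.0464
Items = 3.0464 × 40 ≈ 121.86 → 122

122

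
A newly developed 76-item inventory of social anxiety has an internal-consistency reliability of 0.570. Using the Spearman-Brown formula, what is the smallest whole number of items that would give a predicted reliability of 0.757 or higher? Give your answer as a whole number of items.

n = 0.757 × (1 − 0.570) / [ 0.570 × (1 − 0.757) ]
n = 0.325510 / 0.138510 ≈ 2.3501
2.3501 × 76 = 178.61 → 179 items

179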